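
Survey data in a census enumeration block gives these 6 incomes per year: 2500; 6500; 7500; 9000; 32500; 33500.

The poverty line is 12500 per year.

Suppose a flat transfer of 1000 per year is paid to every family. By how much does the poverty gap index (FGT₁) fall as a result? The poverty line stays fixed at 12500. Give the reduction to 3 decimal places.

Before: below the line — 2500, 6500, 7500, 9000; poverty gap index (FGT₁) = 0.32667.
After the 1000 transfer: below the line — 3500, 7500, 8500, 10000; poverty gap index (FGT₁) = 0.27333.
Reduction = 0.32667 − 0.27333 = 0.053.

0.053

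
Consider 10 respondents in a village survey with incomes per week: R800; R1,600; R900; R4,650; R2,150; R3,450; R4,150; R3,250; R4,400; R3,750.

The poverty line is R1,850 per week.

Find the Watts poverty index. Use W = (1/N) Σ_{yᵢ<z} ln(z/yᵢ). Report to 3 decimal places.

0.170

Poor units: R800, R900, R1,600 (q = 3 of N = 10).
Log gaps: ln(1850/800) = 0.8383; ln(1850/900) = 0.7205; ln(1850/1600) = 0.1452.
W = 1.704057 / 10 = 0.170.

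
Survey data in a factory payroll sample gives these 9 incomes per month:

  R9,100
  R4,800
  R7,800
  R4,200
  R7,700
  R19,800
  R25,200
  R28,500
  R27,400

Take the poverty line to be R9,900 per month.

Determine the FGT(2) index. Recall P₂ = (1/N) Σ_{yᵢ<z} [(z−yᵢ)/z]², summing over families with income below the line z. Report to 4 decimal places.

0.0775

Below the line: R4,200, R4,800, R7,700, R7,800, R9,100 (q = 5 of N = 9).
Relative gaps: (9900−4200)/9900 = 0.5758; (9900−4800)/9900 = 0.5152; (9900−7700)/9900 = 0.2222; (9900−7800)/9900 = 0.2121; (9900−9100)/9900 = 0.0808.
Squared: 0.3315; 0.2654; 0.0494; 0.0450; 0.0065.
Sum = 0.697786; P₂ = 0.697786 / 9 = 0.0775.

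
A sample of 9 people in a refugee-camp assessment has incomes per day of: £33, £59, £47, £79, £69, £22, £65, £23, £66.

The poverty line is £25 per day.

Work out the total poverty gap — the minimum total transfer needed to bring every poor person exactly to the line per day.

£5

Poor units: £22, £23 (q = 2 of N = 9).
Individual gaps: 25−22 = 3; 25−23 = 2.
Aggregate gap = £5.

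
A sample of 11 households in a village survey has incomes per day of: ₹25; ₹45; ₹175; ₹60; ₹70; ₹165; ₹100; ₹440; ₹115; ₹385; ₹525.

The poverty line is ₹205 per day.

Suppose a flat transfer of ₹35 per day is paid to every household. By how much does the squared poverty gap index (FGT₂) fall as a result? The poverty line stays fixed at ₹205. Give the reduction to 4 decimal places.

0.1129

Before: below the line — ₹25, ₹45, ₹60, ₹70, ₹100, ₹115, ₹165, ₹175; squared poverty gap index (FGT₂) = 0.257152.
After the ₹35 transfer: below the line — ₹60, ₹80, ₹95, ₹105, ₹135, ₹150, ₹200; squared poverty gap index (FGT₂) = 0.144286.
Reduction = 0.257152 − 0.144286 = 0.1129.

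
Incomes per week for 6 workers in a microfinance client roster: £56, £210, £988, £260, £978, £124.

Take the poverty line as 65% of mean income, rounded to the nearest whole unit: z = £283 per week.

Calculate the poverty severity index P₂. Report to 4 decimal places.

Poor units: £56, £124, £210, £260 (q = 4 of N = 6).
Relative gaps: (283−56)/283 = 0.8021; (283−124)/283 = 0.5618; (283−210)/283 = 0.2580; (283−260)/283 = 0.0813.
Squared: 0.6434; 0.3157; 0.0665; 0.0066.
Sum = 1.032202; P₂ = 1.032202 / 6 = 0.1720.

0.1720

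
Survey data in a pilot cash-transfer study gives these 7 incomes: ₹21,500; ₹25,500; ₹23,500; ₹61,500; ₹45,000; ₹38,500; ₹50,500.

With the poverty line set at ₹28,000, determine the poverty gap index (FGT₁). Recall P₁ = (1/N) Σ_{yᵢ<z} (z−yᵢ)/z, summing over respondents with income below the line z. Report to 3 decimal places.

0.069

Below the line: ₹21,500, ₹23,500, ₹25,500 (q = 3 of N = 7).
Shortfall ratios: (28000−21500)/28000 = 0.2321; (28000−23500)/28000 = 0.1607; (28000−25500)/28000 = 0.0893.
Σ = 0.482143. Dividing by the full population N = 7 gives P₁ = 0.069.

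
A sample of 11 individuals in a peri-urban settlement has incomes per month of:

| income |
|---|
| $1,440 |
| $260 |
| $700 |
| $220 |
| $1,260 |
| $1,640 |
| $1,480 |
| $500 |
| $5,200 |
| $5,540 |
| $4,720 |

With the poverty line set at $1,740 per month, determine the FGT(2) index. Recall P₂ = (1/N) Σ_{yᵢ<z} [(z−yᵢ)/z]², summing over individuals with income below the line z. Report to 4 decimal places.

0.2257

Poor units: $220, $260, $500, $700, $1,260, $1,440, $1,480, $1,640 (q = 8 of N = 11).
Shortfall ratios: (1740−220)/1740 = 0.8736; (1740−260)/1740 = 0.8506; (1740−500)/1740 = 0.7126; (1740−700)/1740 = 0.5977; (1740−1260)/1740 = 0.2759; (1740−1440)/1740 = 0.1724; (1740−1480)/1740 = 0.1494; (1740−1640)/1740 = 0.0575.
Squared: 0.7631; 0.7235; 0.5079; 0.3572; 0.0761; 0.0297; 0.0223; 0.0033.
Sum = 2.483155; P₂ = 2.483155 / 11 = 0.2257.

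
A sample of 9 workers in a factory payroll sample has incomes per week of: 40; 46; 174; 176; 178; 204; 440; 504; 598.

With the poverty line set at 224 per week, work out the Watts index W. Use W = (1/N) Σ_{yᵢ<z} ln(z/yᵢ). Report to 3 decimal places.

0.458

Incomes under z: 40, 46, 174, 176, 178, 204 (q = 6 of N = 9).
ln(z/y) terms: ln(224/40) = 1.7228; ln(224/46) = 1.5830; ln(224/174) = 0.2526; ln(224/176) = 0.2412; ln(224/178) = 0.2299; ln(224/204) = 0.0935.
W = 4.122913 / 9 = 0.458.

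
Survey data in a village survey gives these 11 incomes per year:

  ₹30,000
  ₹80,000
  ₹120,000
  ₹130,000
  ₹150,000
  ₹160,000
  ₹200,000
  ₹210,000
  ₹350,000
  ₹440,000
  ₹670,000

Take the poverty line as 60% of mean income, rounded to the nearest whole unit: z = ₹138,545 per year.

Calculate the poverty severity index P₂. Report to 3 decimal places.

Below z: ₹30,000, ₹80,000, ₹120,000, ₹130,000 (q = 4 of N = 11).
Normalized shortfalls: (138545−30000)/138545 = 0.7835; (138545−80000)/138545 = 0.4226; (138545−120000)/138545 = 0.1339; (138545−130000)/138545 = 0.0617.
Squared: 0.6138; 0.1786; 0.0179; 0.0038.
Sum = 0.814103; P₂ = 0.814103 / 11 = 0.074.

0.074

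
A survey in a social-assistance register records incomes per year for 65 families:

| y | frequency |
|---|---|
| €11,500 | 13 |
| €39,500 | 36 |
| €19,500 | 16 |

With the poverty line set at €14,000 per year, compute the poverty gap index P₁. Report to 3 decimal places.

Poor units: 13×€11,500 (q = 13 of N = 65).
Relative gaps: (14000−11500)/14000 = 0.1786 (×13).
Σ = 2.321429. Dividing by the full population N = 65 gives P₁ = 0.036.

0.036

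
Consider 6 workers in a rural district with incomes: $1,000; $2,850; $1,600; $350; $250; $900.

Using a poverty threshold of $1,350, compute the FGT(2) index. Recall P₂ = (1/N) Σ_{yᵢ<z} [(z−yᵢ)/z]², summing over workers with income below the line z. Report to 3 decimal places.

0.232

Poor units: $250, $350, $900, $1,000 (q = 4 of N = 6).
Gap ratios (z−y)/z: (1350−250)/1350 = 0.8148; (1350−350)/1350 = 0.7407; (1350−900)/1350 = 0.3333; (1350−1000)/1350 = 0.2593.
Squared: 0.6639; 0.5487; 0.1111; 0.0672.
Sum = 1.390947; P₂ = 1.390947 / 6 = 0.232.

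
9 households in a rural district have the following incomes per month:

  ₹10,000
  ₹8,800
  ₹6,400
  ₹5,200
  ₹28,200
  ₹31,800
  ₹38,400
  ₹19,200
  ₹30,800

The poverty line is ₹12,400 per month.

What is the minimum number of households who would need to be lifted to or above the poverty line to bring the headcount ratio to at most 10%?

4 of the 9 households are poor, so H = 4/9 = 0.444.
A headcount ratio of at most 10% allows at most ⌊0.10 × 9⌋ = 0 poor households.
So at least 4 − 0 = 4 must be lifted.

4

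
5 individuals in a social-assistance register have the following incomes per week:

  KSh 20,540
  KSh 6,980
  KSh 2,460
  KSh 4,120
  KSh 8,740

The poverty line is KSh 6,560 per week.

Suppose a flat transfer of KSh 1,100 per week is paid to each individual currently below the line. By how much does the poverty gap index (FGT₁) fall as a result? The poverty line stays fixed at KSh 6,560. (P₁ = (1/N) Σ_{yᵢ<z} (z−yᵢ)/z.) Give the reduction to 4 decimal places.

0.0671

Before: below the line — KSh 2,460, KSh 4,120; poverty gap index (FGT₁) = 0.199390.
After the KSh 1,100 transfer: below the line — KSh 3,560, KSh 5,220; poverty gap index (FGT₁) = 0.132317.
Reduction = 0.199390 − 0.132317 = 0.0671.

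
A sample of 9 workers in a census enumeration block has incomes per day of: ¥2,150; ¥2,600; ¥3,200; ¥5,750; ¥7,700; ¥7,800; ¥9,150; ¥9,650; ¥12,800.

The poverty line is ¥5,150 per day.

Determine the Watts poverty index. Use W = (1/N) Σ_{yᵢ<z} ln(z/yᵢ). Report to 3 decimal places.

Below z: ¥2,150, ¥2,600, ¥3,200 (q = 3 of N = 9).
Log shortfalls: ln(5150/2150) = 0.8735; ln(5150/2600) = 0.6835; ln(5150/3200) = 0.4758.
W = 2.032860 / 9 = 0.226.

0.226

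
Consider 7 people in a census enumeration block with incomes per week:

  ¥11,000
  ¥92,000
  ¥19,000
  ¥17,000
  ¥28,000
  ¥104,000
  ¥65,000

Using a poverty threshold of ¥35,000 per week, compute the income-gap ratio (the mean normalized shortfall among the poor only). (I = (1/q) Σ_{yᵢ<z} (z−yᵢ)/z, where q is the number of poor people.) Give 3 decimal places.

Below z: ¥11,000, ¥17,000, ¥19,000, ¥28,000 (q = 4 of N = 7).
Shortfall ratios (z−y)/z: 0.6857, 0.5143, 0.4571, 0.2000; sum = 1.857143.
I averages over the q = 4 poor units only: 1.857143 / 4 = 0.464.

0.464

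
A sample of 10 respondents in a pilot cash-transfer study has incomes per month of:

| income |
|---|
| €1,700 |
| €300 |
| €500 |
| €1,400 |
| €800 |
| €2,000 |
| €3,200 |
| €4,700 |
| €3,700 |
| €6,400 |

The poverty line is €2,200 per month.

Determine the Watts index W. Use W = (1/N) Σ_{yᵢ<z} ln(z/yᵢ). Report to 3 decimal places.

Below z: €300, €500, €800, €1,400, €1,700, €2,000 (q = 6 of N = 10).
Log shortfalls: ln(2200/300) = 1.9924; ln(2200/500) = 1.4816; ln(2200/800) = 1.0116; ln(2200/1400) = 0.4520; ln(2200/1700) = 0.2578; ln(2200/2000) = 0.0953.
W = 5.290760 / 10 = 0.529.

0.529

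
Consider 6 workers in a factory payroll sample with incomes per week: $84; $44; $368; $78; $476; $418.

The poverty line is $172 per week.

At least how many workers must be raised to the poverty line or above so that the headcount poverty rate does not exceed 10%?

3

3 of the 6 workers are poor, so H = 3/6 = 0.500.
A headcount ratio of at most 10% allows at most ⌊0.10 × 6⌋ = 0 poor workers.
So at least 3 − 0 = 3 must be lifted.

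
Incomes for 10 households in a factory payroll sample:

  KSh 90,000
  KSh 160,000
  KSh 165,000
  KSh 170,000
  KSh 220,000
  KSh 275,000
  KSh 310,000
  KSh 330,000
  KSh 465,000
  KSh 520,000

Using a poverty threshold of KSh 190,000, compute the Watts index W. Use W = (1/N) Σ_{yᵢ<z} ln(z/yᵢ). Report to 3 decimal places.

Below the line: KSh 90,000, KSh 160,000, KSh 165,000, KSh 170,000 (q = 4 of N = 10).
ln(z/y) terms: ln(190000/90000) = 0.7472; ln(190000/160000) = 0.1719; ln(190000/165000) = 0.1411; ln(190000/170000) = 0.1112.
W = 1.171369 / 10 = 0.117.

0.117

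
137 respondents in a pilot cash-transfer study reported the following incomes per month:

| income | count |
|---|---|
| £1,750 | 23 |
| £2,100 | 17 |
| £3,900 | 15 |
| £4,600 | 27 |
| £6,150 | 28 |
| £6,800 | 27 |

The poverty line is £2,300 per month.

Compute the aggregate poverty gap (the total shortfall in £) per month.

£16,050

Poor units: 23×£1,750, 17×£2,100 (q = 40 of N = 137).
Individual gaps: 23×(2300−1750) = 12650; 17×(2300−2100) = 3400.
Aggregate gap = £16,050.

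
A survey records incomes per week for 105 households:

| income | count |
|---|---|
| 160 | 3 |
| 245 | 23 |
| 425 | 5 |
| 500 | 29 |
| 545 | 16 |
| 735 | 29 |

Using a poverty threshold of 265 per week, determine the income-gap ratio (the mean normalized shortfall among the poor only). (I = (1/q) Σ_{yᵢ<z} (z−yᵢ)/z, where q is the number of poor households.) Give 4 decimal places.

0.1125

Incomes under z: 3×160, 23×245 (q = 26 of N = 105).
Relative gaps: 0.3962 (×3), 0.0755 (×23); sum = 2.924528.
I averages over the q = 26 poor units only: 2.924528 / 26 = 0.1125.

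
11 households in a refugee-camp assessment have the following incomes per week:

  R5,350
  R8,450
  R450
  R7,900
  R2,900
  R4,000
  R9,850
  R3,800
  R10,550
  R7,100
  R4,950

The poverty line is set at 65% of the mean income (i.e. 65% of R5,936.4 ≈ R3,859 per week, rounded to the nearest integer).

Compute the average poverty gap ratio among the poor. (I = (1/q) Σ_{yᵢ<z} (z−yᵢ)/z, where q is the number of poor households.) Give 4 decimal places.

0.3824

Poor units: R450, R2,900, R3,800 (q = 3 of N = 11).
Shortfall ratios (z−y)/z: 0.8834, 0.2485, 0.0153; sum = 1.147188.
I averages over the q = 3 poor units only: 1.147188 / 3 = 0.3824.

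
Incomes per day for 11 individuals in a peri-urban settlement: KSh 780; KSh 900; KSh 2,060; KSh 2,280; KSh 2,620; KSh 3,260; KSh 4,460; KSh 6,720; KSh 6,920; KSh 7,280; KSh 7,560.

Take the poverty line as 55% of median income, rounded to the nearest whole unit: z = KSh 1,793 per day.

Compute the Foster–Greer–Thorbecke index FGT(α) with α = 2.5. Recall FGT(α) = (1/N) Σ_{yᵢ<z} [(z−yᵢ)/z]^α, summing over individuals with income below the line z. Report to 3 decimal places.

Incomes under z: KSh 780, KSh 900 (q = 2 of N = 11).
Normalized shortfalls: (1793−780)/1793 = 0.5650; (1793−900)/1793 = 0.4980.
Raised to α = 2.5: 0.23992; 0.17506.
Sum = 0.414980; FGT(2.5) = 0.414980 / 11 = 0.038.

0.038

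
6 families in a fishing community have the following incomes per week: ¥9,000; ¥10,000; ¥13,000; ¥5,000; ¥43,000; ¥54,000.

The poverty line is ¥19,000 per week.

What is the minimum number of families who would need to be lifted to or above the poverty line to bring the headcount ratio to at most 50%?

1

4 of the 6 families are poor, so H = 4/6 = 0.667.
A headcount ratio of at most 50% allows at most ⌊0.50 × 6⌋ = 3 poor families.
So at least 4 − 3 = 1 must be lifted.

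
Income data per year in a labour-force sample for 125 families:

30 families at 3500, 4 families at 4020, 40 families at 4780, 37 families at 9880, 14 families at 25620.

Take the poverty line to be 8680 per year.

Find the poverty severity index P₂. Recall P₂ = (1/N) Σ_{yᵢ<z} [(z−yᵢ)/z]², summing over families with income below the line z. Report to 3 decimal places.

0.159

Incomes under z: 30×3500, 4×4020, 40×4780 (q = 74 of N = 125).
Relative gaps: (8680−3500)/8680 = 0.5968 (×30); (8680−4020)/8680 = 0.5369 (×4); (8680−4780)/8680 = 0.4493 (×40).
Squared: 0.3561 (×30); 0.2882 (×4); 0.2019 (×40).
Sum = 19.912219; P₂ = 19.912219 / 125 = 0.159.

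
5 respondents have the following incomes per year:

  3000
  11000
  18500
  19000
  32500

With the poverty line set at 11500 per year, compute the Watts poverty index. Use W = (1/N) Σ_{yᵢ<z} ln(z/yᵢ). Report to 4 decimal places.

Below the line: 3000, 11000 (q = 2 of N = 5).
Log shortfalls: ln(11500/3000) = 1.3437; ln(11500/11000) = 0.0445.
W = 1.388187 / 5 = 0.2776.

0.2776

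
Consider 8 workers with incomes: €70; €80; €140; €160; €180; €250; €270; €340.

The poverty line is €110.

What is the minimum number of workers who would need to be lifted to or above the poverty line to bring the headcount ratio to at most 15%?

Currently q = 2 of N = 8 are below the line (H = 0.250).
A headcount ratio of at most 15% allows at most ⌊0.15 × 8⌋ = 1 poor workers.
So at least 2 − 1 = 1 must be lifted.

1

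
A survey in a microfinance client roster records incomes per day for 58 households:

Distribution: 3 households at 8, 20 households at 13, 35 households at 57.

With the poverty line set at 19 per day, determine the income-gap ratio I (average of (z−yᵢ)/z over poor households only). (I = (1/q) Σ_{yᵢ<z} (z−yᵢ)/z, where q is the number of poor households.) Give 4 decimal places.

Incomes under z: 3×8, 20×13 (q = 23 of N = 58).
Relative gaps: 0.5789 (×3), 0.3158 (×20); sum = 8.052632.
The income-gap ratio divides by q (the poor only): 8.052632 / 23 = 0.3501.

0.3501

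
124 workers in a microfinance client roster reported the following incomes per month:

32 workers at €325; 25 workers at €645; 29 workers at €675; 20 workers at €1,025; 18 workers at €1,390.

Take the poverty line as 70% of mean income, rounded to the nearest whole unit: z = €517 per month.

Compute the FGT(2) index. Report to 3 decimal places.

0.036

Below the line: 32×€325 (q = 32 of N = 124).
Relative gaps: (517−325)/517 = 0.3714 (×32).
Squared: 0.1379 (×32).
Sum = 4.413380; P₂ = 4.413380 / 124 = 0.036.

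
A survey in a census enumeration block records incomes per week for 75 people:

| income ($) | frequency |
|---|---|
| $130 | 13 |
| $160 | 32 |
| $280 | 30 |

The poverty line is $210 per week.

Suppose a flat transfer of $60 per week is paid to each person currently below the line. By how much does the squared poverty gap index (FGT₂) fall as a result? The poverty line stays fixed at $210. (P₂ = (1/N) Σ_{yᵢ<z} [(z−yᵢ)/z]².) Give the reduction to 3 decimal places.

0.048

Before: below the line — 13×$130, 32×$160; squared poverty gap index (FGT₂) = 0.04934.
After the $60 transfer: below the line — 13×$190; squared poverty gap index (FGT₂) = 0.00157.
Reduction = 0.04934 − 0.00157 = 0.048.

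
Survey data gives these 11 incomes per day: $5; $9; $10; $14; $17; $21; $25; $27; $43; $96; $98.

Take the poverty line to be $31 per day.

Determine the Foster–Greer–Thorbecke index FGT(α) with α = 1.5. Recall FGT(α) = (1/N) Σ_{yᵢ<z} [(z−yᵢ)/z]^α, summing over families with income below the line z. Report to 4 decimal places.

0.2680

Below z: $5, $9, $10, $14, $17, $21, $25, $27 (q = 8 of N = 11).
Gap ratios (z−y)/z: (31−5)/31 = 0.8387; (31−9)/31 = 0.7097; (31−10)/31 = 0.6774; (31−14)/31 = 0.5484; (31−17)/31 = 0.4516; (31−21)/31 = 0.3226; (31−25)/31 = 0.1935; (31−27)/31 = 0.1290.
Raised to α = 1.5: 0.76810; 0.59785; 0.55755; 0.40610; 0.30349; 0.18321; 0.08515; 0.04635.
Sum = 2.947807; FGT(1.5) = 2.947807 / 11 = 0.2680.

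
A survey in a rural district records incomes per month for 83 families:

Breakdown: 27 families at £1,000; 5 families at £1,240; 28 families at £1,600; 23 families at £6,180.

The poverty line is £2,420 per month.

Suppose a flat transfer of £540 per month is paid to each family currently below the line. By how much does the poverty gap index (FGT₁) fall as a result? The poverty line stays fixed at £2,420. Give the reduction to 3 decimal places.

0.161

Before: below the line — 27×£1,000, 5×£1,240, 28×£1,600; poverty gap index (FGT₁) = 0.33456.
After the £540 transfer: below the line — 27×£1,540, 5×£1,780, 28×£2,140; poverty gap index (FGT₁) = 0.17326.
Reduction = 0.33456 − 0.17326 = 0.161.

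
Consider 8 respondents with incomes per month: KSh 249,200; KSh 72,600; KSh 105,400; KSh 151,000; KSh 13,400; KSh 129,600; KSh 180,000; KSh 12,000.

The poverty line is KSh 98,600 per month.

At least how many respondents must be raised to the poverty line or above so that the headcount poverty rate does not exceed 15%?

Currently q = 3 of N = 8 are below the line (H = 0.375).
A headcount ratio of at most 15% allows at most ⌊0.15 × 8⌋ = 1 poor respondents.
So at least 3 − 1 = 2 must be lifted.

2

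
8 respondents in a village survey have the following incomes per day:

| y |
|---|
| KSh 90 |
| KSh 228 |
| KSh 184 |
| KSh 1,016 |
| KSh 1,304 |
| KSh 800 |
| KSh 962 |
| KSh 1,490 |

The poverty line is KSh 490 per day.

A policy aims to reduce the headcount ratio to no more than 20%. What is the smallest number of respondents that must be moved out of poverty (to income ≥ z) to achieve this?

3 of the 8 respondents are poor, so H = 3/8 = 0.375.
A headcount ratio of at most 20% allows at most ⌊0.20 × 8⌋ = 1 poor respondents.
So at least 3 − 1 = 2 must be lifted.

2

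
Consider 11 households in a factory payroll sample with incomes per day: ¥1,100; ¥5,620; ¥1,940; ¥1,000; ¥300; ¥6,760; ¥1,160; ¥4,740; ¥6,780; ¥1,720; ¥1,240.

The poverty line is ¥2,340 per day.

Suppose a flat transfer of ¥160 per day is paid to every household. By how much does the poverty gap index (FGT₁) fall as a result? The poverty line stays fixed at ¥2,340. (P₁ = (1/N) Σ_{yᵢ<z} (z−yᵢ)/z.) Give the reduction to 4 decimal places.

Before: below the line — ¥300, ¥1,000, ¥1,100, ¥1,160, ¥1,240, ¥1,720, ¥1,940; poverty gap index (FGT₁) = 0.307692.
After the ¥160 transfer: below the line — ¥460, ¥1,160, ¥1,260, ¥1,320, ¥1,400, ¥1,880, ¥2,100; poverty gap index (FGT₁) = 0.264180.
Reduction = 0.307692 − 0.264180 = 0.0435.

0.0435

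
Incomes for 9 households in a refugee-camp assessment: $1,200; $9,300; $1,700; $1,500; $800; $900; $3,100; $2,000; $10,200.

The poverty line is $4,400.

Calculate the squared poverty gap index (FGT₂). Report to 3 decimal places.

Incomes under z: $800, $900, $1,200, $1,500, $1,700, $2,000, $3,100 (q = 7 of N = 9).
Gap ratios (z−y)/z: (4400−800)/4400 = 0.8182; (4400−900)/4400 = 0.7955; (4400−1200)/4400 = 0.7273; (4400−1500)/4400 = 0.6591; (4400−1700)/4400 = 0.6136; (4400−2000)/4400 = 0.5455; (4400−3100)/4400 = 0.2955.
Squared: 0.6694; 0.6327; 0.5289; 0.4344; 0.3765; 0.2975; 0.0873.
Sum = 3.026860; P₂ = 3.026860 / 9 = 0.336.

0.336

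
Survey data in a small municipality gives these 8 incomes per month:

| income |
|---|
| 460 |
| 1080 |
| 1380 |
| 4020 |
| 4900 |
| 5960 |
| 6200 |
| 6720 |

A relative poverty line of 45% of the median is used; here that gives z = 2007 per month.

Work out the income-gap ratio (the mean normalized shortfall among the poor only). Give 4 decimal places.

0.5150

Poor units: 460, 1080, 1380 (q = 3 of N = 8).
Relative gaps: 0.7708, 0.4619, 0.3124; sum = 1.545092.
The income-gap ratio divides by q (the poor only): 1.545092 / 3 = 0.5150.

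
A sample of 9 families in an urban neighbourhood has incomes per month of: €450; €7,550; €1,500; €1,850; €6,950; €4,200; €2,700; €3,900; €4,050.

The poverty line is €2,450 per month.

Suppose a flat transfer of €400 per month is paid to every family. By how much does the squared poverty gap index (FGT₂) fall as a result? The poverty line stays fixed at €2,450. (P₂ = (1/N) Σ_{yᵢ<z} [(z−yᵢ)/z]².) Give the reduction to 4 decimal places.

Before: below the line — €450, €1,500, €1,850; squared poverty gap index (FGT₂) = 0.097413.
After the €400 transfer: below the line — €850, €1,900, €2,250; squared poverty gap index (FGT₂) = 0.053728.
Reduction = 0.097413 − 0.053728 = 0.0437.

0.0437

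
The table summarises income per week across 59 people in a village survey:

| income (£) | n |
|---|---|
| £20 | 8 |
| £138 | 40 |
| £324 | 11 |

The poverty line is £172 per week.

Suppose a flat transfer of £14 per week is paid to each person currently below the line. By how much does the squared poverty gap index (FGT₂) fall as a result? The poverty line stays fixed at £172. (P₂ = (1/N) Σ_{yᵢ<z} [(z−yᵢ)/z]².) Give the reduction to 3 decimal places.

Before: below the line — 8×£20, 40×£138; squared poverty gap index (FGT₂) = 0.13238.
After the £14 transfer: below the line — 8×£34, 40×£152; squared poverty gap index (FGT₂) = 0.09645.
Reduction = 0.13238 − 0.09645 = 0.036.

0.036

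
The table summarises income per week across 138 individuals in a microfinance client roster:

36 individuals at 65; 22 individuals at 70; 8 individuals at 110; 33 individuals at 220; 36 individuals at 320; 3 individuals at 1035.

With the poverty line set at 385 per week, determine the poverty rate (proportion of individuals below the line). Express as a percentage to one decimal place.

135 of the 138 individuals have income below 385.
H = 135/138 = 97.8%.

97.8%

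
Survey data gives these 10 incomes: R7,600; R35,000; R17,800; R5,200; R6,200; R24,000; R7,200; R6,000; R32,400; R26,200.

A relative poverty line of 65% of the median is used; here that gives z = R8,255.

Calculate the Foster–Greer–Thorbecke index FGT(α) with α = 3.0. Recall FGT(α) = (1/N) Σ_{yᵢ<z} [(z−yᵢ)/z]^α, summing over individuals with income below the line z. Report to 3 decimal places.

0.009

Incomes under z: R5,200, R6,000, R6,200, R7,200, R7,600 (q = 5 of N = 10).
Gap ratios (z−y)/z: (8255−5200)/8255 = 0.3701; (8255−6000)/8255 = 0.2732; (8255−6200)/8255 = 0.2489; (8255−7200)/8255 = 0.1278; (8255−7600)/8255 = 0.0793.
Raised to α = 3.0: 0.05069; 0.02038; 0.01543; 0.00209; 0.00050.
Sum = 0.089083; FGT(3.0) = 0.089083 / 10 = 0.009.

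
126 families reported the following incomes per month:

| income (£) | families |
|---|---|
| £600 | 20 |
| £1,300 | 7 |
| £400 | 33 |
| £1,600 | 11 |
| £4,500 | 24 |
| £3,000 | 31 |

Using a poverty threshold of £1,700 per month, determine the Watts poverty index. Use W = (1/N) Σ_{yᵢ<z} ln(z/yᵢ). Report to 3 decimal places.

Below the line: 33×£400, 20×£600, 7×£1,300, 11×£1,600 (q = 71 of N = 126).
ln(z/y) terms: ln(1700/400) = 1.4469 (×33); ln(1700/600) = 1.0415 (×20); ln(1700/1300) = 0.2683 (×7); ln(1700/1600) = 0.0606 (×11).
W = 71.122123 / 126 = 0.564.

0.564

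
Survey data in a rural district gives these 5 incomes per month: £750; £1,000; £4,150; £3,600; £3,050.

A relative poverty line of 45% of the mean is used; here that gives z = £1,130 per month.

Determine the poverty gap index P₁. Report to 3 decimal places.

0.090

Poor units: £750, £1,000 (q = 2 of N = 5).
Relative gaps: (1130−750)/1130 = 0.3363; (1130−1000)/1130 = 0.1150.
Σ = 0.451327. Dividing by the full population N = 5 gives P₁ = 0.090.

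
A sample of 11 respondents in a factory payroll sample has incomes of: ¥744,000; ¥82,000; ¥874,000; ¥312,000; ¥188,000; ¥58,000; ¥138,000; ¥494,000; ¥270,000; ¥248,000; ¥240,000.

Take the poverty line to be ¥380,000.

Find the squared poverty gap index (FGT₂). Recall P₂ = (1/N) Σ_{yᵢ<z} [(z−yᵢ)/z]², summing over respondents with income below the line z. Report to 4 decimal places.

Poor units: ¥58,000, ¥82,000, ¥138,000, ¥188,000, ¥240,000, ¥248,000, ¥270,000, ¥312,000 (q = 8 of N = 11).
Relative gaps: (380000−58000)/380000 = 0.8474; (380000−82000)/380000 = 0.7842; (380000−138000)/380000 = 0.6368; (380000−188000)/380000 = 0.5053; (380000−240000)/380000 = 0.3684; (380000−248000)/380000 = 0.3474; (380000−270000)/380000 = 0.2895; (380000−312000)/380000 = 0.1789.
Squared: 0.7180; 0.6150; 0.4056; 0.2553; 0.1357; 0.1207; 0.0838; 0.0320.
Sum = 2.366094; P₂ = 2.366094 / 11 = 0.2151.

0.2151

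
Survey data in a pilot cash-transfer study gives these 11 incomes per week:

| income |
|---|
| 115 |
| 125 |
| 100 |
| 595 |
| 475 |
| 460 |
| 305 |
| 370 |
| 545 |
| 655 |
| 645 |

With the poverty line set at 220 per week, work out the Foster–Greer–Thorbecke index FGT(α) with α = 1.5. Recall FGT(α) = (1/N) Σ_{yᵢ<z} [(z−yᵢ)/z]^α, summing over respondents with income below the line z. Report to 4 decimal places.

Incomes under z: 100, 115, 125 (q = 3 of N = 11).
Gap ratios (z−y)/z: (220−100)/220 = 0.5455; (220−115)/220 = 0.4773; (220−125)/220 = 0.4318.
Raised to α = 1.5: 0.40284; 0.32972; 0.28376.
Sum = 1.016329; FGT(1.5) = 1.016329 / 11 = 0.0924.

0.0924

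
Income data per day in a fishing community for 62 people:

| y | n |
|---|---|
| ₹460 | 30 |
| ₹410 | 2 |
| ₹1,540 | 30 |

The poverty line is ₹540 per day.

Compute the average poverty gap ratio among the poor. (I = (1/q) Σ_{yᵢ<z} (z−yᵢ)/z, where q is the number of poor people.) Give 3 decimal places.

0.154

Below z: 2×₹410, 30×₹460 (q = 32 of N = 62).
Shortfall ratios (z−y)/z: 0.2407 (×2), 0.1481 (×30); sum = 4.925926.
The income-gap ratio divides by q (the poor only): 4.925926 / 32 = 0.154.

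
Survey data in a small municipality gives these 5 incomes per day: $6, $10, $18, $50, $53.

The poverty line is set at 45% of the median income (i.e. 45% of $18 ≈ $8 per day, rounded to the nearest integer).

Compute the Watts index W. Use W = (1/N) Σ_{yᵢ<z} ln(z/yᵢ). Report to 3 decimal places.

Poor units: $6 (q = 1 of N = 5).
Log shortfalls: ln(8/6) = 0.2877.
W = 0.287682 / 5 = 0.058.

0.058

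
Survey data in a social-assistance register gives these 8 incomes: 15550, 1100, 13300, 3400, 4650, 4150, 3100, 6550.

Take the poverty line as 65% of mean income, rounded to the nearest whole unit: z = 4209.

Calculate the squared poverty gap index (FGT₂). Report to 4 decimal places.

Below the line: 1100, 3100, 3400, 4150 (q = 4 of N = 8).
Shortfall ratios: (4209−1100)/4209 = 0.7387; (4209−3100)/4209 = 0.2635; (4209−3400)/4209 = 0.1922; (4209−4150)/4209 = 0.0140.
Squared: 0.5456; 0.0694; 0.0369; 0.0002.
Sum = 0.652175; P₂ = 0.652175 / 8 = 0.0815.

0.0815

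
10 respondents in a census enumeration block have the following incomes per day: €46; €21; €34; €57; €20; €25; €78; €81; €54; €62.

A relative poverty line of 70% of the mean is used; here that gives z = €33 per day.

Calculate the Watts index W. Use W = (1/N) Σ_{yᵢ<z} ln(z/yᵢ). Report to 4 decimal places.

Below z: €20, €21, €25 (q = 3 of N = 10).
Log gaps: ln(33/20) = 0.5008; ln(33/21) = 0.4520; ln(33/25) = 0.2776.
W = 1.230392 / 10 = 0.1230.

0.1230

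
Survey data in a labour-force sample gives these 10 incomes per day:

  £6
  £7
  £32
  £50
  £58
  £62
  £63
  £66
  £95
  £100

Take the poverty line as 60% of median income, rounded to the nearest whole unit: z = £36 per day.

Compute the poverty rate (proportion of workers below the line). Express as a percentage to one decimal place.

30.0%

3 of the 10 workers have income below £36.
H = 3/10 = 30.0%.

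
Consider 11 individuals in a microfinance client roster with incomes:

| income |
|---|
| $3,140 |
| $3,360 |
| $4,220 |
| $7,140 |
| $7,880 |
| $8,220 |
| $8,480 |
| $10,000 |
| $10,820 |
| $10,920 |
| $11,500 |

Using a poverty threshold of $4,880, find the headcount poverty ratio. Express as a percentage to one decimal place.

3 of the 11 individuals have income below $4,880.
H = 3/11 = 27.3%.

27.3%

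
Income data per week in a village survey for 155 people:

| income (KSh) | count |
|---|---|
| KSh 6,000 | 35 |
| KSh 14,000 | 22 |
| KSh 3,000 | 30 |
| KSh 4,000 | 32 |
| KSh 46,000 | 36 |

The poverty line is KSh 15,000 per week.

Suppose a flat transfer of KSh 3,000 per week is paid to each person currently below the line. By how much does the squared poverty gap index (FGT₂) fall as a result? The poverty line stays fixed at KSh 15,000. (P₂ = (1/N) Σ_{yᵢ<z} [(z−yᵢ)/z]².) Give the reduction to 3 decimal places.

Before: below the line — 30×KSh 3,000, 32×KSh 4,000, 35×KSh 6,000, 22×KSh 14,000; squared poverty gap index (FGT₂) = 0.31682.
After the KSh 3,000 transfer: below the line — 30×KSh 6,000, 32×KSh 7,000, 35×KSh 9,000; squared poverty gap index (FGT₂) = 0.16453.
Reduction = 0.31682 − 0.16453 = 0.152.

0.152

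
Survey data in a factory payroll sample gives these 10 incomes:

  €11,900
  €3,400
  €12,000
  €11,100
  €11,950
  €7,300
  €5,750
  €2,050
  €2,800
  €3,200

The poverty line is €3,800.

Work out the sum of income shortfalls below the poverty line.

Incomes under z: €2,050, €2,800, €3,200, €3,400 (q = 4 of N = 10).
Individual gaps: 3800−2050 = 1750; 3800−2800 = 1000; 3800−3200 = 600; 3800−3400 = 400.
Aggregate gap = €3,750.

€3,750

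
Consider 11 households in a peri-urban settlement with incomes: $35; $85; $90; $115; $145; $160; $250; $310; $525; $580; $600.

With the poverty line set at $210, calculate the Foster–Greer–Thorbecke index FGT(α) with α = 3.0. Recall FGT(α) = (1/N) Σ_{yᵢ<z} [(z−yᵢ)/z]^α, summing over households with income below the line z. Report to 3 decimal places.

Below z: $35, $85, $90, $115, $145, $160 (q = 6 of N = 11).
Gap ratios (z−y)/z: (210−35)/210 = 0.8333; (210−85)/210 = 0.5952; (210−90)/210 = 0.5714; (210−115)/210 = 0.4524; (210−145)/210 = 0.3095; (210−160)/210 = 0.2381.
Raised to α = 3.0: 0.57870; 0.21090; 0.18659; 0.09258; 0.02965; 0.01350.
Sum = 1.111921; FGT(3.0) = 1.111921 / 11 = 0.101.

0.101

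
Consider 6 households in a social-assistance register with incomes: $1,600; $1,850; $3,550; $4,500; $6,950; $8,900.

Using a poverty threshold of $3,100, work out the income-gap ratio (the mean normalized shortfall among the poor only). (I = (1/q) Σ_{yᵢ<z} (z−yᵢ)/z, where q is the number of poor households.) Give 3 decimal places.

0.444

Incomes under z: $1,600, $1,850 (q = 2 of N = 6).
Shortfall ratios (z−y)/z: 0.4839, 0.4032; sum = 0.887097.
The income-gap ratio divides by q (the poor only): 0.887097 / 2 = 0.444.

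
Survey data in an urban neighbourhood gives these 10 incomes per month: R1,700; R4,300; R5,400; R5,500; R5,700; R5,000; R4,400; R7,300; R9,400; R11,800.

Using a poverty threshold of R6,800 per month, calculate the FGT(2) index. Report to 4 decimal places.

0.0997

Incomes under z: R1,700, R4,300, R4,400, R5,000, R5,400, R5,500, R5,700 (q = 7 of N = 10).
Normalized shortfalls: (6800−1700)/6800 = 0.7500; (6800−4300)/6800 = 0.3676; (6800−4400)/6800 = 0.3529; (6800−5000)/6800 = 0.2647; (6800−5400)/6800 = 0.2059; (6800−5500)/6800 = 0.1912; (6800−5700)/6800 = 0.1618.
Squared: 0.5625; 0.1352; 0.1246; 0.0701; 0.0424; 0.0365; 0.0262.
Sum = 0.997405; P₂ = 0.997405 / 10 = 0.0997.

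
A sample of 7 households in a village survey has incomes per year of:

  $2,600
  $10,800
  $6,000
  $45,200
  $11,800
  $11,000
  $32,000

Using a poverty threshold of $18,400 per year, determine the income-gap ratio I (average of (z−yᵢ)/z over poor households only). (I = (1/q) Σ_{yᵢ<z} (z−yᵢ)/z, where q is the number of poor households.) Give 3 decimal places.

0.541

Incomes under z: $2,600, $6,000, $10,800, $11,000, $11,800 (q = 5 of N = 7).
Shortfall ratios (z−y)/z: 0.8587, 0.6739, 0.4130, 0.4022, 0.3587; sum = 2.706522.
The income-gap ratio divides by q (the poor only): 2.706522 / 5 = 0.541.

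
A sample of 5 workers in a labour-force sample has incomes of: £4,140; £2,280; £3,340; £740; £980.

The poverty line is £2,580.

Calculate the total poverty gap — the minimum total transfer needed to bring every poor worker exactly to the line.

£3,740

Below the line: £740, £980, £2,280 (q = 3 of N = 5).
Individual gaps: 2580−740 = 1840; 2580−980 = 1600; 2580−2280 = 300.
Aggregate gap = £3,740.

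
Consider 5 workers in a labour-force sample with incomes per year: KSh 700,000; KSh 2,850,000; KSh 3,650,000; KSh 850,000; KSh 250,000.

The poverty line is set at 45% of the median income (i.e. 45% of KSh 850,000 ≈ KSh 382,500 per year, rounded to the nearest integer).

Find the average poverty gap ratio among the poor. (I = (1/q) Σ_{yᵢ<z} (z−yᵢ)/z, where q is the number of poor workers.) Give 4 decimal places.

Incomes under z: KSh 250,000 (q = 1 of N = 5).
Relative gaps: 0.3464; sum = 0.346405.
The income-gap ratio divides by q (the poor only): 0.346405 / 1 = 0.3464.

0.3464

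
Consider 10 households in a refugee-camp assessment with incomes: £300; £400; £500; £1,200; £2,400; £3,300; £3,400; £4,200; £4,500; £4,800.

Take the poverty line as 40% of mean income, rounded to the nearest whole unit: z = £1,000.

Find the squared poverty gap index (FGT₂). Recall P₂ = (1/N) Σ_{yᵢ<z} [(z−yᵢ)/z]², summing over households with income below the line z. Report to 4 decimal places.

0.1100

Poor units: £300, £400, £500 (q = 3 of N = 10).
Normalized shortfalls: (1000−300)/1000 = 0.7000; (1000−400)/1000 = 0.6000; (1000−500)/1000 = 0.5000.
Squared: 0.4900; 0.3600; 0.2500.
Sum = 1.100000; P₂ = 1.100000 / 10 = 0.1100.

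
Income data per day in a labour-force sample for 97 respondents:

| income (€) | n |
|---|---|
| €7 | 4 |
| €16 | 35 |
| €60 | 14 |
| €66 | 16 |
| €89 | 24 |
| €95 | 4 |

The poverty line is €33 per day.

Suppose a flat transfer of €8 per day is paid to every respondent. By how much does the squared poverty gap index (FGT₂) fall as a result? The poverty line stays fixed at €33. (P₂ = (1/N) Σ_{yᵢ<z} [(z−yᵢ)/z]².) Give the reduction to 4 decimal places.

Before: below the line — 4×€7, 35×€16; squared poverty gap index (FGT₂) = 0.121354.
After the €8 transfer: below the line — 4×€15, 35×€24; squared poverty gap index (FGT₂) = 0.039107.
Reduction = 0.121354 − 0.039107 = 0.0822.

0.0822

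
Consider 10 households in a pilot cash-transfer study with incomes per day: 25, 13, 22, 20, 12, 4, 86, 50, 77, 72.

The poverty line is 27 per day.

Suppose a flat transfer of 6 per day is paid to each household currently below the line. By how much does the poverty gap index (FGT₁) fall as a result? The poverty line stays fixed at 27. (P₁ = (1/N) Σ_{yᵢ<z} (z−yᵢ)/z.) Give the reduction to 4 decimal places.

0.1148

Before: below the line — 4, 12, 13, 20, 22, 25; poverty gap index (FGT₁) = 0.244444.
After the 6 transfer: below the line — 10, 18, 19, 26; poverty gap index (FGT₁) = 0.129630.
Reduction = 0.244444 − 0.129630 = 0.1148.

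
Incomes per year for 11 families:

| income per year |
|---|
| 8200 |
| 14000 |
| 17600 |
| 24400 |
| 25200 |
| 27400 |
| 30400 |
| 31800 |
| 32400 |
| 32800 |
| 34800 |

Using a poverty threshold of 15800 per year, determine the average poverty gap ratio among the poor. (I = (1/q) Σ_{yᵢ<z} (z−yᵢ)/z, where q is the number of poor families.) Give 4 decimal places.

Below the line: 8200, 14000 (q = 2 of N = 11).
Relative gaps: 0.4810, 0.1139; sum = 0.594937.
The income-gap ratio divides by q (the poor only): 0.594937 / 2 = 0.2975.

0.2975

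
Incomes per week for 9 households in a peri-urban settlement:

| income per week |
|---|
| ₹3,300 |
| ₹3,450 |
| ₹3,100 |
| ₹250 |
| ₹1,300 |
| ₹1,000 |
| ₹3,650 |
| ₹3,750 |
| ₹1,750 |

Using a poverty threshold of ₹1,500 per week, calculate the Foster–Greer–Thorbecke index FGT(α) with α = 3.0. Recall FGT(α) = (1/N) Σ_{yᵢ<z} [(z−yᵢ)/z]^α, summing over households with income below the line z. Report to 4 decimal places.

Below the line: ₹250, ₹1,000, ₹1,300 (q = 3 of N = 9).
Shortfall ratios: (1500−250)/1500 = 0.8333; (1500−1000)/1500 = 0.3333; (1500−1300)/1500 = 0.1333.
Raised to α = 3.0: 0.57870; 0.03704; 0.00237.
Sum = 0.618111; FGT(3.0) = 0.618111 / 9 = 0.0687.

0.0687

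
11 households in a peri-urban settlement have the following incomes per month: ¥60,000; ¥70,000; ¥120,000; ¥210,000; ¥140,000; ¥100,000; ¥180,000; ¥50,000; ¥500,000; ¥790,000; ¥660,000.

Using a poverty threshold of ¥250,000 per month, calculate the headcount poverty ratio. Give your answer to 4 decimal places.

8 of the 11 households have income below ¥250,000.
H = 8/11 = 0.7273.

0.7273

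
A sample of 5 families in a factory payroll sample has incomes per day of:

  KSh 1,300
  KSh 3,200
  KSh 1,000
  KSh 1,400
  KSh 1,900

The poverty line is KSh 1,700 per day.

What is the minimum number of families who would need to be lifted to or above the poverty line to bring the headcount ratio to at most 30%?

2

3 of the 5 families are poor, so H = 3/5 = 0.600.
A headcount ratio of at most 30% allows at most ⌊0.30 × 5⌋ = 1 poor families.
So at least 3 − 1 = 2 must be lifted.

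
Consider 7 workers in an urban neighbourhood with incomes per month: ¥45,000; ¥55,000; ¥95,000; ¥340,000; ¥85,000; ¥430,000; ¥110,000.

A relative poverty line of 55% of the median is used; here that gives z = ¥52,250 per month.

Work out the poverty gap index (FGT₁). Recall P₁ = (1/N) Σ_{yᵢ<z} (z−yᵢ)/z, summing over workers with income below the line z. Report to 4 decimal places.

Below z: ¥45,000 (q = 1 of N = 7).
Relative gaps: (52250−45000)/52250 = 0.1388.
Sum of shortfalls = 0.138756; P₁ averages over all N: 0.138756 / 7 = 0.0198.

0.0198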